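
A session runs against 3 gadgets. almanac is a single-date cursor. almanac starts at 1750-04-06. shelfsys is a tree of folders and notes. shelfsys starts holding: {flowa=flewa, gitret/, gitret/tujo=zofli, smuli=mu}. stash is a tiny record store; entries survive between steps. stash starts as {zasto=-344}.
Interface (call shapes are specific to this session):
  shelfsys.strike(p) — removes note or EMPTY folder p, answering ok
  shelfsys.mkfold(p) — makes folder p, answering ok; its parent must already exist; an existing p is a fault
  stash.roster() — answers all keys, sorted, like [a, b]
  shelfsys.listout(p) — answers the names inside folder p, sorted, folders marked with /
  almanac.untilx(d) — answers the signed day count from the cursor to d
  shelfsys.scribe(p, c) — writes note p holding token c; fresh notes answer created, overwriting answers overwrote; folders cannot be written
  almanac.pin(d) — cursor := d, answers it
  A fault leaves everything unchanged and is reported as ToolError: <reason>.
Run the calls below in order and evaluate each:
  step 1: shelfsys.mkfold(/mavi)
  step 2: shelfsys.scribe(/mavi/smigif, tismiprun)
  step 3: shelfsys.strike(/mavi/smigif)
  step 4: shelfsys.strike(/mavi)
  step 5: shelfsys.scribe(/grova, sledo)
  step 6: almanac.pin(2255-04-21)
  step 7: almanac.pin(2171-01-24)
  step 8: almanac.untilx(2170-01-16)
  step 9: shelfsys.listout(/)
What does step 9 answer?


Answer: [flowa, gitret/, grova, smuli]

Derivation:
~$ shelfsys.mkfold p: /mavi
= ok
~$ shelfsys.scribe p: /mavi/smigif c: tismiprun
= created
~$ shelfsys.strike p: /mavi/smigif
= ok
~$ shelfsys.strike p: /mavi
= ok
~$ shelfsys.scribe p: /grova c: sledo
= created
~$ almanac.pin d: 2255-04-21
= 2255-04-21
~$ almanac.pin d: 2171-01-24
= 2171-01-24
~$ almanac.untilx d: 2170-01-16
= -373
~$ shelfsys.listout p: /
= [flowa, gitret/, grova, smuli]


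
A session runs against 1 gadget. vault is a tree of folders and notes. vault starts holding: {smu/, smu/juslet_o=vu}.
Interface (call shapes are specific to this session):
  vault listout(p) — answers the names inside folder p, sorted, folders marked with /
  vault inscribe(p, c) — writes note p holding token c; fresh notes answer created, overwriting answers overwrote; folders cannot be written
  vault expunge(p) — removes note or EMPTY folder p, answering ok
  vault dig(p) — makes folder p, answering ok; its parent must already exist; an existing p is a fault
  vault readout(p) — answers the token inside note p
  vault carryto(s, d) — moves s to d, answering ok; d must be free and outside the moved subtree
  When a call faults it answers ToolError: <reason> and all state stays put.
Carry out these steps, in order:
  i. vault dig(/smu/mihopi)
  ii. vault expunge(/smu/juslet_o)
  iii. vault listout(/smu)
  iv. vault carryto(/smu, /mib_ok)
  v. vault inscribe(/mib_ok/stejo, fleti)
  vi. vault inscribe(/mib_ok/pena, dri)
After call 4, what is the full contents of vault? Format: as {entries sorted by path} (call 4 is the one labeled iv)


·→ vault dig(p: /smu/mihopi)
·← ok
·→ vault expunge(p: /smu/juslet_o)
·← ok
·→ vault listout(p: /smu)
·← [mihopi/]
·→ vault carryto(s: /smu, d: /mib_ok)
·← ok
·→ vault inscribe(p: /mib_ok/stejo, c: fleti)
·← created
·→ vault inscribe(p: /mib_ok/pena, c: dri)
·← created

Answer: {mib_ok/, mib_ok/mihopi/}


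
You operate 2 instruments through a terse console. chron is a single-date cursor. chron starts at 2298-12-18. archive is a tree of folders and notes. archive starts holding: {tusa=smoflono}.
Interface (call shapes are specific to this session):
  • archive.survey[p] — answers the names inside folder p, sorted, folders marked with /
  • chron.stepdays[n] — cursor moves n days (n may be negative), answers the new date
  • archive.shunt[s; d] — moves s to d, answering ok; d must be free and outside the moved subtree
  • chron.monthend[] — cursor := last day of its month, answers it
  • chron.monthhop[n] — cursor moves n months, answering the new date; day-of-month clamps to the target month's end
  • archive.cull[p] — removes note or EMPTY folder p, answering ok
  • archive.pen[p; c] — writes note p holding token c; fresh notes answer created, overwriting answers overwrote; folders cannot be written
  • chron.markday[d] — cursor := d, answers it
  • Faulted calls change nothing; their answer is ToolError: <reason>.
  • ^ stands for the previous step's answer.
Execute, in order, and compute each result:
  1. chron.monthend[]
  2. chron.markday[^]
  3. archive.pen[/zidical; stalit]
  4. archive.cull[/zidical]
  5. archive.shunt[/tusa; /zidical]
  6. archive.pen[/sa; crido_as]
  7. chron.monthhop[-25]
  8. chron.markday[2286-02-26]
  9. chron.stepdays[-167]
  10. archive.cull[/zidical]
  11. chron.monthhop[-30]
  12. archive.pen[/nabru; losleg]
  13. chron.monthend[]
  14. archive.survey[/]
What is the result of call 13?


-- 1. chron.monthend() ~> 2298-12-31
-- 2. chron.markday(d=^) ~> 2298-12-31
-- 3. archive.pen(p=/zidical, c=stalit) ~> created
-- 4. archive.cull(p=/zidical) ~> ok
-- 5. archive.shunt(s=/tusa, d=/zidical) ~> ok
-- 6. archive.pen(p=/sa, c=crido_as) ~> created
-- 7. chron.monthhop(n=-25) ~> 2296-11-30
-- 8. chron.markday(d=2286-02-26) ~> 2286-02-26
-- 9. chron.stepdays(n=-167) ~> 2285-09-12
-- 10. archive.cull(p=/zidical) ~> ok
-- 11. chron.monthhop(n=-30) ~> 2283-03-12
-- 12. archive.pen(p=/nabru, c=losleg) ~> created
-- 13. chron.monthend() ~> 2283-03-31
-- 14. archive.survey(p=/) ~> [nabru, sa]

Answer: 2283-03-31


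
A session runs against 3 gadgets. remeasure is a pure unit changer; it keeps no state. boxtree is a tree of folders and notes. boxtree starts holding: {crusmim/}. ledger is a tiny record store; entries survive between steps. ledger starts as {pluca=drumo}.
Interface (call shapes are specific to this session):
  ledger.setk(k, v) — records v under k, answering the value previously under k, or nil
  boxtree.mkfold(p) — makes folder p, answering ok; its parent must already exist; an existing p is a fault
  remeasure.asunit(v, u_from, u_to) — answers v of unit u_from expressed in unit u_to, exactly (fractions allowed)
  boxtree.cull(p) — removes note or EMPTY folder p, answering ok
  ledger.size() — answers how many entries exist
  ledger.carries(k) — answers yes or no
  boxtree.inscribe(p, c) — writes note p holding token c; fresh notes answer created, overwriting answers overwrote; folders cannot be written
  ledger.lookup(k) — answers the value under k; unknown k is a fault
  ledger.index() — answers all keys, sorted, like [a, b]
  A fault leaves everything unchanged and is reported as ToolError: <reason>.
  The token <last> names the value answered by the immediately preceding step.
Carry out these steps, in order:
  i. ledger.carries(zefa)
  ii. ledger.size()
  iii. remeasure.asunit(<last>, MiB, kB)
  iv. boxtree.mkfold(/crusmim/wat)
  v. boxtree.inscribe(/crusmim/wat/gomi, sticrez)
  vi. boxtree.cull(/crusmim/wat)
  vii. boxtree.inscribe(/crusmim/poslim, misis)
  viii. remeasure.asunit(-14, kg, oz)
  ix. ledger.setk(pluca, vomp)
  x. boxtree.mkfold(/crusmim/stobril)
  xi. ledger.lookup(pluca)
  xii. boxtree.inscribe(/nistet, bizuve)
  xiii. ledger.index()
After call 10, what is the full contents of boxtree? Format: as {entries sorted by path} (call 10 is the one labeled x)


Answer: {crusmim/, crusmim/poslim=misis, crusmim/stobril/, crusmim/wat/, crusmim/wat/gomi=sticrez}

Derivation:
[in] ledger.carries zefa
[out] no
[in] ledger.size
[out] 1
[in] remeasure.asunit <last> MiB kB
[out] 131072/125
[in] boxtree.mkfold /crusmim/wat
[out] ok
[in] boxtree.inscribe /crusmim/wat/gomi sticrez
[out] created
[in] boxtree.cull /crusmim/wat
[out] ToolError: not empty
[in] boxtree.inscribe /crusmim/poslim misis
[out] created
[in] remeasure.asunit -14 kg oz
[out] -3200000000/6479891
[in] ledger.setk pluca vomp
[out] drumo
[in] boxtree.mkfold /crusmim/stobril
[out] ok
[in] ledger.lookup pluca
[out] vomp
[in] boxtree.inscribe /nistet bizuve
[out] created
[in] ledger.index
[out] [pluca]


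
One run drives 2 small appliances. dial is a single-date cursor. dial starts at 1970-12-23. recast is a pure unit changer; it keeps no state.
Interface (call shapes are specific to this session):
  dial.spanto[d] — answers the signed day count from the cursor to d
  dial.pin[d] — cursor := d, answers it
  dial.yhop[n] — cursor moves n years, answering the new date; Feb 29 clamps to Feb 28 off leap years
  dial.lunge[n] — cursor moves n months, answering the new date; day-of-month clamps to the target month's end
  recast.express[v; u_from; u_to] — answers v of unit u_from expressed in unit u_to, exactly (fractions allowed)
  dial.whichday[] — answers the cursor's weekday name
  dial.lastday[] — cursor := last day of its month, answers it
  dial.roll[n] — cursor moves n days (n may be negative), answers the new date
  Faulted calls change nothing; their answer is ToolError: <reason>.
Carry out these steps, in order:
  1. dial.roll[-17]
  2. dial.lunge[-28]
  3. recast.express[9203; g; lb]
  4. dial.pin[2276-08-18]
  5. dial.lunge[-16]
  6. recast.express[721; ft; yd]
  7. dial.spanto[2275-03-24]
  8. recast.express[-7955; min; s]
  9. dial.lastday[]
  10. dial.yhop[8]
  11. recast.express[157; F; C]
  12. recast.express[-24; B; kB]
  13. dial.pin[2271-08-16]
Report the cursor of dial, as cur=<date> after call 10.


Act: roll[n: -17]
Obs: 1970-12-06
Act: lunge[n: -28]
Obs: 1968-08-06
Act: express[v: 9203; u_from: g; u_to: lb]
Obs: 920300000/45359237
Act: pin[d: 2276-08-18]
Obs: 2276-08-18
Act: lunge[n: -16]
Obs: 2275-04-18
Act: express[v: 721; u_from: ft; u_to: yd]
Obs: 721/3
Act: spanto[d: 2275-03-24]
Obs: -25
Act: express[v: -7955; u_from: min; u_to: s]
Obs: -477300
Act: lastday[]
Obs: 2275-04-30
Act: yhop[n: 8]
Obs: 2283-04-30
Act: express[v: 157; u_from: F; u_to: C]
Obs: 625/9
Act: express[v: -24; u_from: B; u_to: kB]
Obs: -3/125
Act: pin[d: 2271-08-16]
Obs: 2271-08-16

Answer: cur=2283-04-30


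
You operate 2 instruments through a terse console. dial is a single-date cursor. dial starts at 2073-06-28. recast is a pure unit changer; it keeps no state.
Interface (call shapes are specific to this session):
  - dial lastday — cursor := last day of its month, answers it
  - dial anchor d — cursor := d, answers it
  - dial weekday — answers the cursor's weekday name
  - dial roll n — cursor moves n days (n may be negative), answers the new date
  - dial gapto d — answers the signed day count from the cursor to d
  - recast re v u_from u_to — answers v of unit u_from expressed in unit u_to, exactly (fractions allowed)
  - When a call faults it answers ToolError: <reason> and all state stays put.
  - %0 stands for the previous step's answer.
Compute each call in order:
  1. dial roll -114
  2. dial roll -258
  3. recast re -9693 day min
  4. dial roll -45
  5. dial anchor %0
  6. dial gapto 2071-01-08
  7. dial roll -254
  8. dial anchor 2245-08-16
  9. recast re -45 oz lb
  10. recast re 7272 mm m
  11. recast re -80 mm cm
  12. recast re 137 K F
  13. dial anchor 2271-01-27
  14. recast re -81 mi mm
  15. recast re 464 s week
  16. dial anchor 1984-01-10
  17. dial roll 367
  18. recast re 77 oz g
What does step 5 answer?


Answer: 2072-05-07

Derivation:
Do: dial roll[n→-114]
See: 2073-03-06
Do: dial roll[n→-258]
See: 2072-06-21
Do: recast re[v→-9693; u_from→day; u_to→min]
See: -13957920
Do: dial roll[n→-45]
See: 2072-05-07
Do: dial anchor[d→%0]
See: 2072-05-07
Do: dial gapto[d→2071-01-08]
See: -485
Do: dial roll[n→-254]
See: 2071-08-27
Do: dial anchor[d→2245-08-16]
See: 2245-08-16
Do: recast re[v→-45; u_from→oz; u_to→lb]
See: -45/16
Do: recast re[v→7272; u_from→mm; u_to→m]
See: 909/125
Do: recast re[v→-80; u_from→mm; u_to→cm]
See: -8
Do: recast re[v→137; u_from→K; u_to→F]
See: -21307/100
Do: dial anchor[d→2271-01-27]
See: 2271-01-27
Do: recast re[v→-81; u_from→mi; u_to→mm]
See: -130356864
Do: recast re[v→464; u_from→s; u_to→week]
See: 29/37800
Do: dial anchor[d→1984-01-10]
See: 1984-01-10
Do: dial roll[n→367]
See: 1985-01-11
Do: recast re[v→77; u_from→oz; u_to→g]
See: 3492661249/1600000


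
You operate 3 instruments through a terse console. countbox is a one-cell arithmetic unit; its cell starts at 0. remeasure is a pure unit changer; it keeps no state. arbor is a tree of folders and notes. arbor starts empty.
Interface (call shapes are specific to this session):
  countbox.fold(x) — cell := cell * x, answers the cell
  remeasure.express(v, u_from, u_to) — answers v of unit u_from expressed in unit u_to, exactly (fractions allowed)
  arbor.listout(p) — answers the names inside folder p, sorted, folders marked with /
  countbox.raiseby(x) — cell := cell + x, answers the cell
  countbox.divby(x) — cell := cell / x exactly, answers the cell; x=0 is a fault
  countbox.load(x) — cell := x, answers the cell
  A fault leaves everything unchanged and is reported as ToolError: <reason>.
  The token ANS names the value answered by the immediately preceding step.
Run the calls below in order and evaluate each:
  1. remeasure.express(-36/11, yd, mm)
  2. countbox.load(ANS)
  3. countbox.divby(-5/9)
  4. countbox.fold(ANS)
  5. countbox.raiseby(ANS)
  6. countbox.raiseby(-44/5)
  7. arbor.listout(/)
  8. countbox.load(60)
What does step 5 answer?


Answer: 4388665287168/75625

Derivation:
// 1. remeasure.express(v=-36/11, u_from=yd, u_to=mm) ~> -164592/55
// 2. countbox.load(x=ANS) ~> -164592/55
// 3. countbox.divby(x=-5/9) ~> 1481328/275
// 4. countbox.fold(x=ANS) ~> 2194332643584/75625
// 5. countbox.raiseby(x=ANS) ~> 4388665287168/75625
// 6. countbox.raiseby(x=-44/5) ~> 4388664621668/75625
// 7. arbor.listout(p=/) ~> []
// 8. countbox.load(x=60) ~> 60


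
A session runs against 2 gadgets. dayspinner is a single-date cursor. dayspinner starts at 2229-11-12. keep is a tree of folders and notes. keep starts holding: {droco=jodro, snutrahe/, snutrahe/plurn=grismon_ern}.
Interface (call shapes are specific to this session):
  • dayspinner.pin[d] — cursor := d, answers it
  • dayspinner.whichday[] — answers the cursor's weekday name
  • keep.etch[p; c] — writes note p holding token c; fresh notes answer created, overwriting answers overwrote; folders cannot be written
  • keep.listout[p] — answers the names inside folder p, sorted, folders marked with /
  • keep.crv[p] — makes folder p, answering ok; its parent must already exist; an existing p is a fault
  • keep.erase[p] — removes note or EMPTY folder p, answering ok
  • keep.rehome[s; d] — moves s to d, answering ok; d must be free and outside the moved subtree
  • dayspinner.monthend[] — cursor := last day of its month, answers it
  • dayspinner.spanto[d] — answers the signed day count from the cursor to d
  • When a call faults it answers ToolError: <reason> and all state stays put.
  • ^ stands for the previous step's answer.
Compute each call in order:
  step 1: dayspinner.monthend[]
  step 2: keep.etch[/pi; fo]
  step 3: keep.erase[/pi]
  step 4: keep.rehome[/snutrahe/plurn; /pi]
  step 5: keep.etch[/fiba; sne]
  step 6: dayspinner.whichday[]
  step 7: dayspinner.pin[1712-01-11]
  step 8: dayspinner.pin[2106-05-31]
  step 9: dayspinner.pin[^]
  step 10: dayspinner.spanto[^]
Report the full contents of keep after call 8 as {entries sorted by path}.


Answer: {droco=jodro, fiba=sne, pi=grismon_ern, snutrahe/}

Derivation:
==> monthend()
<== 2229-11-30
==> etch(/pi, fo)
<== created
==> erase(/pi)
<== ok
==> rehome(/snutrahe/plurn, /pi)
<== ok
==> etch(/fiba, sne)
<== created
==> whichday()
<== Monday
==> pin(1712-01-11)
<== 1712-01-11
==> pin(2106-05-31)
<== 2106-05-31
==> pin(^)
<== 2106-05-31
==> spanto(^)
<== 0


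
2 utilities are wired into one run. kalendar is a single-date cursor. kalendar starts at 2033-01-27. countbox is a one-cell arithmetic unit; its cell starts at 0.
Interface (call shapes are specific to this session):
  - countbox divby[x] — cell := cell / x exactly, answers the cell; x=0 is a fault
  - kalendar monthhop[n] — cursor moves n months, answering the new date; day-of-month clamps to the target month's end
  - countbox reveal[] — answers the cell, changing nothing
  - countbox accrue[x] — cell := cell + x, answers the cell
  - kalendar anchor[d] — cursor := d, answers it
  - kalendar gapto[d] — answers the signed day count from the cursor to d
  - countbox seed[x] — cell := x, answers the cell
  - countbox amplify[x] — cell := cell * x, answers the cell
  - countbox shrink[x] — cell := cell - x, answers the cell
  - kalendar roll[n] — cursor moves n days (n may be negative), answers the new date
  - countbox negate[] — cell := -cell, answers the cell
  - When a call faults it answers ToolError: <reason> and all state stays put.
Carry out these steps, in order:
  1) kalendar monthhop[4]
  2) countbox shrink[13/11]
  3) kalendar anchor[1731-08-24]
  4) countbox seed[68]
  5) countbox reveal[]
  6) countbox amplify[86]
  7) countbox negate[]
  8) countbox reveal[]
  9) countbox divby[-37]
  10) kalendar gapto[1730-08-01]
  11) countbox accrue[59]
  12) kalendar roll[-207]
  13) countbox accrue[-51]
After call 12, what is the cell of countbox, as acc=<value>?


·→ kalendar monthhop(n=4)
·← 2033-05-27
·→ countbox shrink(x=13/11)
·← -13/11
·→ kalendar anchor(d=1731-08-24)
·← 1731-08-24
·→ countbox seed(x=68)
·← 68
·→ countbox reveal()
·← 68
·→ countbox amplify(x=86)
·← 5848
·→ countbox negate()
·← -5848
·→ countbox reveal()
·← -5848
·→ countbox divby(x=-37)
·← 5848/37
·→ kalendar gapto(d=1730-08-01)
·← -388
·→ countbox accrue(x=59)
·← 8031/37
·→ kalendar roll(n=-207)
·← 1731-01-29
·→ countbox accrue(x=-51)
·← 6144/37

Answer: acc=8031/37


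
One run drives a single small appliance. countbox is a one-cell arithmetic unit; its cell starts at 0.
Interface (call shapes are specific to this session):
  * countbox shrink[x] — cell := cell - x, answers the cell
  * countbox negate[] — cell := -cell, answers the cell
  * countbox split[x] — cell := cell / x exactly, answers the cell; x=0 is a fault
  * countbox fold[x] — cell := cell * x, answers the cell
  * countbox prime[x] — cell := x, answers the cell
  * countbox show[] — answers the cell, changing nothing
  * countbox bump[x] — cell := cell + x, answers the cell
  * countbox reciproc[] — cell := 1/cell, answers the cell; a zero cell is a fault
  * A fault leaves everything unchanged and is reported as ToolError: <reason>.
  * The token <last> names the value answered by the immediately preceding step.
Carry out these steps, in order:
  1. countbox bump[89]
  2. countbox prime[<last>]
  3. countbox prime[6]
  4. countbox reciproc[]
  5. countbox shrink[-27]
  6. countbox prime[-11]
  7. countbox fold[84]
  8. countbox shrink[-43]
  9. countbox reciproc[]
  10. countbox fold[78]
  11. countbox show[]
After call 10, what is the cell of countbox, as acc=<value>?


Answer: acc=-78/881

Derivation:
>>> countbox bump x='89'
[out] 89
>>> countbox prime x='<last>'
[out] 89
>>> countbox prime x='6'
[out] 6
>>> countbox reciproc
[out] 1/6
>>> countbox shrink x='-27'
[out] 163/6
>>> countbox prime x='-11'
[out] -11
>>> countbox fold x='84'
[out] -924
>>> countbox shrink x='-43'
[out] -881
>>> countbox reciproc
[out] -1/881
>>> countbox fold x='78'
[out] -78/881
>>> countbox show
[out] -78/881


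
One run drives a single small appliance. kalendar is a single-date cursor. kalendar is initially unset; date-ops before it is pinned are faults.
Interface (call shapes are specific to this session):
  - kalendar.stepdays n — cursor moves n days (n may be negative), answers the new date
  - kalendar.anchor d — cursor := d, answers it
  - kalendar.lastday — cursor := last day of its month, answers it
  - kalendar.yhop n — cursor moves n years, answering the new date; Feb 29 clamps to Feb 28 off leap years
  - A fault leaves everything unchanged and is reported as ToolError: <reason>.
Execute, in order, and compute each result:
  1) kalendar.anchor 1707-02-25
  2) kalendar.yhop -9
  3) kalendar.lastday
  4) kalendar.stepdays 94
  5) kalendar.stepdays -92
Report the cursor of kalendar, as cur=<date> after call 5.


Answer: cur=1698-03-02

Derivation:
Act: kalendar.anchor[d→1707-02-25]
Obs: 1707-02-25
Act: kalendar.yhop[n→-9]
Obs: 1698-02-25
Act: kalendar.lastday[]
Obs: 1698-02-28
Act: kalendar.stepdays[n→94]
Obs: 1698-06-02
Act: kalendar.stepdays[n→-92]
Obs: 1698-03-02


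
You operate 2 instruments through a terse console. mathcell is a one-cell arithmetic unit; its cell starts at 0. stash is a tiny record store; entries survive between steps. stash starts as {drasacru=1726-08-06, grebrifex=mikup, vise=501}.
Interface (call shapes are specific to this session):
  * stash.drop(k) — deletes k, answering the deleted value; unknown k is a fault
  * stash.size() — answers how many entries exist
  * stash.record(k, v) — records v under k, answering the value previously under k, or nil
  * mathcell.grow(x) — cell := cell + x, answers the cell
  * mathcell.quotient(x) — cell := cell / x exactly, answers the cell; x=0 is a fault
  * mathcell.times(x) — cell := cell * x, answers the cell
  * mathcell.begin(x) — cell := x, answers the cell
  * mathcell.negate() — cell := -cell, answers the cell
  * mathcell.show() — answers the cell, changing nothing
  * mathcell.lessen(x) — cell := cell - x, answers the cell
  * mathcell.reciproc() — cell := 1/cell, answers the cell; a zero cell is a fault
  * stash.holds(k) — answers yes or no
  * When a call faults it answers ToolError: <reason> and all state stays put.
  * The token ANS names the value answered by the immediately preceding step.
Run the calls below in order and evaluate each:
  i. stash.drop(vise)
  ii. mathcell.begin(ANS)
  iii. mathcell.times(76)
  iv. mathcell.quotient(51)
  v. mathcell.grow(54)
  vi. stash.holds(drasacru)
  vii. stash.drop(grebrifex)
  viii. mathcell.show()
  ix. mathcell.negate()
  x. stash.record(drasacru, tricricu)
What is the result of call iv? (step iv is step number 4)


! drop(k→vise) => 501
! begin(x→ANS) => 501
! times(x→76) => 38076
! quotient(x→51) => 12692/17
! grow(x→54) => 13610/17
! holds(k→drasacru) => yes
! drop(k→grebrifex) => mikup
! show() => 13610/17
! negate() => -13610/17
! record(k→drasacru, v→tricricu) => 1726-08-06

Answer: 12692/17


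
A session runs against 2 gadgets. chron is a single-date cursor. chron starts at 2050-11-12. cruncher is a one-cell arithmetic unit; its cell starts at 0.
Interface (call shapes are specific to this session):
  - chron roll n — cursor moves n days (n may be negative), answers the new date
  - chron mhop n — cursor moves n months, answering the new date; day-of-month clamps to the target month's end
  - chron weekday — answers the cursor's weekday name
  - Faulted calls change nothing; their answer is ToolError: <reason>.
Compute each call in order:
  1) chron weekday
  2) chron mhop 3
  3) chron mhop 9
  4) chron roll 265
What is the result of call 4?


Answer: 2052-08-03

Derivation:
# 1. chron weekday() => Saturday
# 2. chron mhop(3) => 2051-02-12
# 3. chron mhop(9) => 2051-11-12
# 4. chron roll(265) => 2052-08-03


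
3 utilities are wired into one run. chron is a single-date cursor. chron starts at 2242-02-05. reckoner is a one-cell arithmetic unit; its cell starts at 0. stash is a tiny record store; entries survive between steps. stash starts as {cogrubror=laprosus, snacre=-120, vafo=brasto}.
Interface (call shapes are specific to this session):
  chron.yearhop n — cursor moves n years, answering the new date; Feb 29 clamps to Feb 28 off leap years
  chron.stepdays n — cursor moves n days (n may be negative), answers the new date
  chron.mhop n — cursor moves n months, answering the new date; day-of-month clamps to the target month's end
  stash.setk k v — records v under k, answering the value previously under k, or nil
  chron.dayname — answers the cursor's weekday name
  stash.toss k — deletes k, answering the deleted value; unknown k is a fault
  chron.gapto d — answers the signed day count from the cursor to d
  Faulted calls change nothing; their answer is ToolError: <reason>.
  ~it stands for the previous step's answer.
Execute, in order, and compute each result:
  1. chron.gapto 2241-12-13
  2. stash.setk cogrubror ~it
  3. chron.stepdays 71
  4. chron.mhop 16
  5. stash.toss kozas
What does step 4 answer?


Answer: 2243-08-17

Derivation:
·→ chron.gapto(d: 2241-12-13)
·← -54
·→ stash.setk(k: cogrubror, v: ~it)
·← laprosus
·→ chron.stepdays(n: 71)
·← 2242-04-17
·→ chron.mhop(n: 16)
·← 2243-08-17
·→ stash.toss(k: kozas)
·← ToolError: no such key kozas


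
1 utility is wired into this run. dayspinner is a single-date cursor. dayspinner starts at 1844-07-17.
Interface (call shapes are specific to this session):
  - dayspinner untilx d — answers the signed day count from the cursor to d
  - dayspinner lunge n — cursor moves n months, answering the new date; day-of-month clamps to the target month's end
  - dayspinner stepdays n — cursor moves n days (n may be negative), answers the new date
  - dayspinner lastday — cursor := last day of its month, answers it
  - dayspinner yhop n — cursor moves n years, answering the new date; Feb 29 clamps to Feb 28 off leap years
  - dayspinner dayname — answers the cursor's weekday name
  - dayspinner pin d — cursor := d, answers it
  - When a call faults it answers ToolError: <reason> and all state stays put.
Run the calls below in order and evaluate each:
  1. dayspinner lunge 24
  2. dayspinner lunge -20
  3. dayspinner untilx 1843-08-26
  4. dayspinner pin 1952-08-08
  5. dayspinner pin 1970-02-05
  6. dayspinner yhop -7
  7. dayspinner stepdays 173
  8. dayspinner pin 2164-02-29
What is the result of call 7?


·→ dayspinner lunge(24)
·← 1846-07-17
·→ dayspinner lunge(-20)
·← 1844-11-17
·→ dayspinner untilx(1843-08-26)
·← -449
·→ dayspinner pin(1952-08-08)
·← 1952-08-08
·→ dayspinner pin(1970-02-05)
·← 1970-02-05
·→ dayspinner yhop(-7)
·← 1963-02-05
·→ dayspinner stepdays(173)
·← 1963-07-28
·→ dayspinner pin(2164-02-29)
·← 2164-02-29

Answer: 1963-07-28


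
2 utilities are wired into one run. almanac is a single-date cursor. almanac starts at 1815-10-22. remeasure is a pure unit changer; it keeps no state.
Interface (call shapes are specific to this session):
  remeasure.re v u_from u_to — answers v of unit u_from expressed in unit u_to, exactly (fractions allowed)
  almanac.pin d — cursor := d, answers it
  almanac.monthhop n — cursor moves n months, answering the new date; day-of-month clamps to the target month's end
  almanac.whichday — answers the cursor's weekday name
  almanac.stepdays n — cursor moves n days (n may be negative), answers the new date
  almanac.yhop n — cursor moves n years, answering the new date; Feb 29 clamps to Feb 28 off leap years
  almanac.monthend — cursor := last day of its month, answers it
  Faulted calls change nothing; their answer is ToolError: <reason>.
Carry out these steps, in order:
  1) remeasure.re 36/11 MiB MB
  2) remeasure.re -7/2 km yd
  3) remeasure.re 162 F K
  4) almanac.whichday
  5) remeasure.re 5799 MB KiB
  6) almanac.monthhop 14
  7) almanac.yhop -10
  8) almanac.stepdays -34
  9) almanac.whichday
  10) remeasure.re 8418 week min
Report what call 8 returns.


Answer: 1806-11-18

Derivation:
[in] remeasure.re v→36/11 u_from→MiB u_to→MB
[out] 589824/171875
[in] remeasure.re v→-7/2 u_from→km u_to→yd
[out] -4375000/1143
[in] remeasure.re v→162 u_from→F u_to→K
[out] 62167/180
[in] almanac.whichday
[out] Sunday
[in] remeasure.re v→5799 u_from→MB u_to→KiB
[out] 90609375/16
[in] almanac.monthhop n→14
[out] 1816-12-22
[in] almanac.yhop n→-10
[out] 1806-12-22
[in] almanac.stepdays n→-34
[out] 1806-11-18
[in] almanac.whichday
[out] Tuesday
[in] remeasure.re v→8418 u_from→week u_to→min
[out] 84853440


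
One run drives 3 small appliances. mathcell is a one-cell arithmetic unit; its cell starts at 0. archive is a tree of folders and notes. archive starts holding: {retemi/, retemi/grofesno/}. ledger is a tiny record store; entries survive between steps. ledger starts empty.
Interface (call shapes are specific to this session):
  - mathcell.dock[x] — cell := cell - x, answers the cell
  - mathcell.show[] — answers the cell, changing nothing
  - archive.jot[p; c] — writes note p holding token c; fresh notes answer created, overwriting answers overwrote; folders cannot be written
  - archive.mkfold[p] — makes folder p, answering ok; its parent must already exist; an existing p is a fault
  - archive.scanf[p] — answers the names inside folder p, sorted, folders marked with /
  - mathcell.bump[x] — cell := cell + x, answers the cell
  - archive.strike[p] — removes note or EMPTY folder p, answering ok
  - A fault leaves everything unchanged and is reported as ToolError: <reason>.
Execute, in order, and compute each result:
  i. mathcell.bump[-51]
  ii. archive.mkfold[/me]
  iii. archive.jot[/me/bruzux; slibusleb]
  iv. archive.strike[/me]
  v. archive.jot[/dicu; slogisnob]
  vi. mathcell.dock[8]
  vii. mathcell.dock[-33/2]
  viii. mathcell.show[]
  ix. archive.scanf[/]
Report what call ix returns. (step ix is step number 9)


-- mathcell.bump(x: -51) == -51
-- archive.mkfold(p: /me) == ok
-- archive.jot(p: /me/bruzux, c: slibusleb) == created
-- archive.strike(p: /me) == ToolError: not empty
-- archive.jot(p: /dicu, c: slogisnob) == created
-- mathcell.dock(x: 8) == -59
-- mathcell.dock(x: -33/2) == -85/2
-- mathcell.show() == -85/2
-- archive.scanf(p: /) == [dicu, me/, retemi/]

Answer: [dicu, me/, retemi/]


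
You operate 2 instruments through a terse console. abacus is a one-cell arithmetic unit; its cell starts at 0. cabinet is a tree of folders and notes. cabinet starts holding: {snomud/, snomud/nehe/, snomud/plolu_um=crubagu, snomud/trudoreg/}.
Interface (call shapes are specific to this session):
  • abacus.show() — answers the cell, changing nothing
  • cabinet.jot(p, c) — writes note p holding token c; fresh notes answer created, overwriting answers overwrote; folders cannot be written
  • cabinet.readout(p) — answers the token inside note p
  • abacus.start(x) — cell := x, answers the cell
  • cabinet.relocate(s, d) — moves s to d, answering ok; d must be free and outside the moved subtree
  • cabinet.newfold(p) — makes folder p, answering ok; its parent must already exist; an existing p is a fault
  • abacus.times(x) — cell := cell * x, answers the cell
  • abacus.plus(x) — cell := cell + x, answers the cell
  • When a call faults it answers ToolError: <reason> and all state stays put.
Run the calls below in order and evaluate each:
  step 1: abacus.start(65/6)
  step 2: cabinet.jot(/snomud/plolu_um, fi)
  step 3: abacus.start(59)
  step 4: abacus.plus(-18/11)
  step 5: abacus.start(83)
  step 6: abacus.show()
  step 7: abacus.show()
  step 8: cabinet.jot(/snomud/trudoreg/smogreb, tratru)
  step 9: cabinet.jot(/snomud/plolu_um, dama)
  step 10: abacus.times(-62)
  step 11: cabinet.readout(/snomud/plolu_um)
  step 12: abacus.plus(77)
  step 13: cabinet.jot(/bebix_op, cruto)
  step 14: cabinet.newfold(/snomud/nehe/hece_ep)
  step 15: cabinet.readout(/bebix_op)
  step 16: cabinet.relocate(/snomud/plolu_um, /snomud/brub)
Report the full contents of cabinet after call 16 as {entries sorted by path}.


→ start(x=65/6)
← 65/6
→ jot(p=/snomud/plolu_um, c=fi)
← overwrote
→ start(x=59)
← 59
→ plus(x=-18/11)
← 631/11
→ start(x=83)
← 83
→ show()
← 83
→ show()
← 83
→ jot(p=/snomud/trudoreg/smogreb, c=tratru)
← created
→ jot(p=/snomud/plolu_um, c=dama)
← overwrote
→ times(x=-62)
← -5146
→ readout(p=/snomud/plolu_um)
← dama
→ plus(x=77)
← -5069
→ jot(p=/bebix_op, c=cruto)
← created
→ newfold(p=/snomud/nehe/hece_ep)
← ok
→ readout(p=/bebix_op)
← cruto
→ relocate(s=/snomud/plolu_um, d=/snomud/brub)
← ok

Answer: {bebix_op=cruto, snomud/, snomud/brub=dama, snomud/nehe/, snomud/nehe/hece_ep/, snomud/trudoreg/, snomud/trudoreg/smogreb=tratru}


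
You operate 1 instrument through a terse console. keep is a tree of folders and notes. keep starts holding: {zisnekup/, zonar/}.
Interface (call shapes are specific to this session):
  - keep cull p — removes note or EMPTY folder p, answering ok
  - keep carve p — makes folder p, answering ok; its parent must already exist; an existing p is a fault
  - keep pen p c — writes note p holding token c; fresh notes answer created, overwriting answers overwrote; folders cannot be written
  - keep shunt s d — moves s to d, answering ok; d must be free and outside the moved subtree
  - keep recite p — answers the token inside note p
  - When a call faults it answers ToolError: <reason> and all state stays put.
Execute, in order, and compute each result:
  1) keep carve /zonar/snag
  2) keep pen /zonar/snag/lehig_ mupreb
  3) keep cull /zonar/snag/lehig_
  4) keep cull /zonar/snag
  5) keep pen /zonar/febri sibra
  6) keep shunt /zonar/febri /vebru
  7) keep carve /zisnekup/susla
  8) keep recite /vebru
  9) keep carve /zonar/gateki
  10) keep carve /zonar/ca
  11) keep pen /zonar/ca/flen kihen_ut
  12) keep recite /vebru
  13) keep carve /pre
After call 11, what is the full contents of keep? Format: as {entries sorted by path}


Now I run keep carve with p→/zonar/snag, and observe ok.
I run keep pen with p→/zonar/snag/lehig_, c→mupreb: created.
I invoke keep cull with p→/zonar/snag/lehig_, giving ok.
Invoking keep cull with p→/zonar/snag, and see ok.
Now I run keep pen with p→/zonar/febri, c→sibra, and get created.
I invoke keep shunt with s→/zonar/febri, d→/vebru, and see ok.
Next I call keep carve with p→/zisnekup/susla, giving ok.
Then keep recite with p→/vebru, — result: sibra.
Calling keep carve with p→/zonar/gateki: ok.
Invoking keep carve with p→/zonar/ca, — result: ok.
Now I run keep pen with p→/zonar/ca/flen, c→kihen_ut, which returns created.
I use keep recite with p→/vebru, → sibra.
Calling keep carve with p→/pre: ok.

Answer: {vebru=sibra, zisnekup/, zisnekup/susla/, zonar/, zonar/ca/, zonar/ca/flen=kihen_ut, zonar/gateki/}


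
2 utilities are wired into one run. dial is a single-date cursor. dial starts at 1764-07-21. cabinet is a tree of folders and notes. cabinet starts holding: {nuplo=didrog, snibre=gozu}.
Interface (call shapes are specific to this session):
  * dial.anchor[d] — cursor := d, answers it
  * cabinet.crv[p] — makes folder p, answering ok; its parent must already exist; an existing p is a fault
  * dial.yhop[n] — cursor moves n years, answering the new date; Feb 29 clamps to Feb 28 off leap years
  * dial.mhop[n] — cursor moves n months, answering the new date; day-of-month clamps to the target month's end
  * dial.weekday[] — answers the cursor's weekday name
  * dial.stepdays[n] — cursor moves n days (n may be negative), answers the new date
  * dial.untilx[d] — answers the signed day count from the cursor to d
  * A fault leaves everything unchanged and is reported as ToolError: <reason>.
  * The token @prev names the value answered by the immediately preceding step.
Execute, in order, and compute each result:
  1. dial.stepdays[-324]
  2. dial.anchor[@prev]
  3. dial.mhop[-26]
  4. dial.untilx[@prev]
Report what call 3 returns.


Answer: 1761-07-01

Derivation:
I use stepdays with n→-324, and see 1763-09-01.
I call anchor with d→@prev, giving 1763-09-01.
I use mhop with n→-26, giving 1761-07-01.
Calling untilx with d→@prev, and observe 0.


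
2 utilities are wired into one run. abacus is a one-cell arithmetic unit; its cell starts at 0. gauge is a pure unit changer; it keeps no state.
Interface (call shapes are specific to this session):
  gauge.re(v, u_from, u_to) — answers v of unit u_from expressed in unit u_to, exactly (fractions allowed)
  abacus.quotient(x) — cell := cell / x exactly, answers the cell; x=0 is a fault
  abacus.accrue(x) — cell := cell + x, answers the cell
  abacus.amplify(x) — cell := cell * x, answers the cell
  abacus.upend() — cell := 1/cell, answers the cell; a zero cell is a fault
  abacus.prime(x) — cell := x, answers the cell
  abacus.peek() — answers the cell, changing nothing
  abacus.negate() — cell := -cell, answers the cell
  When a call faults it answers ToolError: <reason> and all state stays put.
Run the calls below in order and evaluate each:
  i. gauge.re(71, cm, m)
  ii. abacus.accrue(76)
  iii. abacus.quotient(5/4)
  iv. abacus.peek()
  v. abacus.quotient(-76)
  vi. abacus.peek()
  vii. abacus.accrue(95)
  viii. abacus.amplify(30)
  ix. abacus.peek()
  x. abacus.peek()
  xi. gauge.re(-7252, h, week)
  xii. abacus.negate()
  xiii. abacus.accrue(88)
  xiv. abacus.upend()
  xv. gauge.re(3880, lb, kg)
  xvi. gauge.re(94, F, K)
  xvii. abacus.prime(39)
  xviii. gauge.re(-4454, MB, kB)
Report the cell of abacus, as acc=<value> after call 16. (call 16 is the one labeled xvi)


Answer: acc=-1/2738

Derivation:
→ re(71, cm, m)
← 71/100
→ accrue(76)
← 76
→ quotient(5/4)
← 304/5
→ peek()
← 304/5
→ quotient(-76)
← -4/5
→ peek()
← -4/5
→ accrue(95)
← 471/5
→ amplify(30)
← 2826
→ peek()
← 2826
→ peek()
← 2826
→ re(-7252, h, week)
← -259/6
→ negate()
← -2826
→ accrue(88)
← -2738
→ upend()
← -1/2738
→ re(3880, lb, kg)
← 4399845989/2500000
→ re(94, F, K)
← 55367/180
→ prime(39)
← 39
→ re(-4454, MB, kB)
← -4454000


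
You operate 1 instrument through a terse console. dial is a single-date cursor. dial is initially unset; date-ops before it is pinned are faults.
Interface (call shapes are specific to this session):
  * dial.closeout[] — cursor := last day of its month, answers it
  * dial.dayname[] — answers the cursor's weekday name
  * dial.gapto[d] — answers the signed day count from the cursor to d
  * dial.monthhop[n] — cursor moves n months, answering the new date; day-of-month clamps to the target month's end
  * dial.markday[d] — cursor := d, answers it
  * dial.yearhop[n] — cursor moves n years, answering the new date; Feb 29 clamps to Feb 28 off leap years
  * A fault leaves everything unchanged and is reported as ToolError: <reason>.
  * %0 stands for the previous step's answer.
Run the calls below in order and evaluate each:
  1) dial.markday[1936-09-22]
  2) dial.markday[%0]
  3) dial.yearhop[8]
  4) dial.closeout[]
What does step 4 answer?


Answer: 1944-09-30

Derivation:
Now I run markday passing d=1936-09-22, — result: 1936-09-22.
Invoking markday passing d=%0, — result: 1936-09-22.
Using yearhop passing n=8, and get 1944-09-22.
Using closeout, and see 1944-09-30.


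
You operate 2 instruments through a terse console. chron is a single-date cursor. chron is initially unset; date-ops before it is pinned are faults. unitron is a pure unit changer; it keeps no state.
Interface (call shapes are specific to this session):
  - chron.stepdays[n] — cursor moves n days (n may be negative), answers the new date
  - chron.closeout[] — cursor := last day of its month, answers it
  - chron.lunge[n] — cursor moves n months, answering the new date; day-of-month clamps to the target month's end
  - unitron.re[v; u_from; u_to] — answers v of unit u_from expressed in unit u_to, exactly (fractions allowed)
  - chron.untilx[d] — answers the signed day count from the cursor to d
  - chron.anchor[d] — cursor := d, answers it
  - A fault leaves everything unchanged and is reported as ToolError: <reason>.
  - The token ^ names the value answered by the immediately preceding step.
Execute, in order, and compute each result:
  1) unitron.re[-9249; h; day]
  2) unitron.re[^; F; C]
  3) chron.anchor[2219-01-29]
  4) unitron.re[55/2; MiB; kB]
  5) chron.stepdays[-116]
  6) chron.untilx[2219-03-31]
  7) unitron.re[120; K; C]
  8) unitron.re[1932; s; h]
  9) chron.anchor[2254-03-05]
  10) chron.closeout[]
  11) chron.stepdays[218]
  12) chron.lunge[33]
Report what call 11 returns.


Answer: 2254-11-04

Derivation:
Next I call unitron.re on v=-9249, u_from=h, u_to=day, and observe -3083/8.
I use unitron.re on v=^, u_from=F, u_to=C, — result: -1855/8.
Now I run chron.anchor on d=2219-01-29, yielding 2219-01-29.
I try unitron.re on v=55/2, u_from=MiB, u_to=kB, and see 720896/25.
I call chron.stepdays on n=-116, and see 2218-10-05.
Then chron.untilx on d=2219-03-31, giving 177.
Now I run unitron.re on v=120, u_from=K, u_to=C, yielding -3063/20.
I run unitron.re on v=1932, u_from=s, u_to=h, and see 161/300.
Invoking chron.anchor on d=2254-03-05, which returns 2254-03-05.
I invoke chron.closeout, — result: 2254-03-31.
I run chron.stepdays on n=218, giving 2254-11-04.
I invoke chron.lunge on n=33, which returns 2257-08-04.
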